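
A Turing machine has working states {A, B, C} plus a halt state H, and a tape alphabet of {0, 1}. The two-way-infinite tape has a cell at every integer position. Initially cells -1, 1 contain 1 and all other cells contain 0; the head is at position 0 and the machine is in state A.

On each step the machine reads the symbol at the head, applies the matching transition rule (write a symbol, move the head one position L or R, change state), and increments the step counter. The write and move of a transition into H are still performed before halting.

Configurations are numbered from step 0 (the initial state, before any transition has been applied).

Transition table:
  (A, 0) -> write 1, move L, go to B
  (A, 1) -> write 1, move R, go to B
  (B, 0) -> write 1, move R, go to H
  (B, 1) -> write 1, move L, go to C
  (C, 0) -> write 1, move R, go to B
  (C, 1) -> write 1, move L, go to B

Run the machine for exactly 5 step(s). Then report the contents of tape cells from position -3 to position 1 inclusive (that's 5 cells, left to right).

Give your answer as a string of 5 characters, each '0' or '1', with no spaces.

Step 1: in state A at pos 0, read 0 -> (A,0)->write 1,move L,goto B. Now: state=B, head=-1, tape[-2..2]=01110 (head:  ^)
Step 2: in state B at pos -1, read 1 -> (B,1)->write 1,move L,goto C. Now: state=C, head=-2, tape[-3..2]=001110 (head:  ^)
Step 3: in state C at pos -2, read 0 -> (C,0)->write 1,move R,goto B. Now: state=B, head=-1, tape[-3..2]=011110 (head:   ^)
Step 4: in state B at pos -1, read 1 -> (B,1)->write 1,move L,goto C. Now: state=C, head=-2, tape[-3..2]=011110 (head:  ^)
Step 5: in state C at pos -2, read 1 -> (C,1)->write 1,move L,goto B. Now: state=B, head=-3, tape[-4..2]=0011110 (head:  ^)

Answer: 01111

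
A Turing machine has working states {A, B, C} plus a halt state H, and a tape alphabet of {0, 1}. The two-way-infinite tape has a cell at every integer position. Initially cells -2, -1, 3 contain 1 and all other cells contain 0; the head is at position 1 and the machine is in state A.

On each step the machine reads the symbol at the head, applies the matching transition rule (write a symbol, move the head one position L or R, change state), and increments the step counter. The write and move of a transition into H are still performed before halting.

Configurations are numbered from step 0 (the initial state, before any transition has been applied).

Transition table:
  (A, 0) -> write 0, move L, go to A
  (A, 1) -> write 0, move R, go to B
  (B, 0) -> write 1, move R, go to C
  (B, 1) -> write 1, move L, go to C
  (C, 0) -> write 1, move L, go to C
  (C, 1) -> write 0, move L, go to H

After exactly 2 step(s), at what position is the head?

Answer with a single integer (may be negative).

Step 1: in state A at pos 1, read 0 -> (A,0)->write 0,move L,goto A. Now: state=A, head=0, tape[-3..4]=01100010 (head:    ^)
Step 2: in state A at pos 0, read 0 -> (A,0)->write 0,move L,goto A. Now: state=A, head=-1, tape[-3..4]=01100010 (head:   ^)

Answer: -1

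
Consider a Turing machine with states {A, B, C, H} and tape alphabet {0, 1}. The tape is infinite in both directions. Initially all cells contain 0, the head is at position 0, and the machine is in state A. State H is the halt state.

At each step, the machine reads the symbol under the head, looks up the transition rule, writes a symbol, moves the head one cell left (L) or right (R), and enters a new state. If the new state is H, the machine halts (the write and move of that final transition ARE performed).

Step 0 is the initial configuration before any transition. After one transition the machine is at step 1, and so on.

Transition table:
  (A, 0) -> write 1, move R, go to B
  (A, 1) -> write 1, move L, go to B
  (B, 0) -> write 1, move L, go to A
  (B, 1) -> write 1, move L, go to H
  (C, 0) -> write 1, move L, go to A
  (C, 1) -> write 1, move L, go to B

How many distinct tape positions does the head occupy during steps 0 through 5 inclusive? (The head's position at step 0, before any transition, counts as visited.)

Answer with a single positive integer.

Answer: 4

Derivation:
Step 1: in state A at pos 0, read 0 -> (A,0)->write 1,move R,goto B. Now: state=B, head=1, tape[-1..2]=0100 (head:   ^)
Step 2: in state B at pos 1, read 0 -> (B,0)->write 1,move L,goto A. Now: state=A, head=0, tape[-1..2]=0110 (head:  ^)
Step 3: in state A at pos 0, read 1 -> (A,1)->write 1,move L,goto B. Now: state=B, head=-1, tape[-2..2]=00110 (head:  ^)
Step 4: in state B at pos -1, read 0 -> (B,0)->write 1,move L,goto A. Now: state=A, head=-2, tape[-3..2]=001110 (head:  ^)
Step 5: in state A at pos -2, read 0 -> (A,0)->write 1,move R,goto B. Now: state=B, head=-1, tape[-3..2]=011110 (head:   ^)
Head positions at steps 0..5: starting at 0, distinct positions visited = {-2, -1, 0, 1} -> 4 position(s)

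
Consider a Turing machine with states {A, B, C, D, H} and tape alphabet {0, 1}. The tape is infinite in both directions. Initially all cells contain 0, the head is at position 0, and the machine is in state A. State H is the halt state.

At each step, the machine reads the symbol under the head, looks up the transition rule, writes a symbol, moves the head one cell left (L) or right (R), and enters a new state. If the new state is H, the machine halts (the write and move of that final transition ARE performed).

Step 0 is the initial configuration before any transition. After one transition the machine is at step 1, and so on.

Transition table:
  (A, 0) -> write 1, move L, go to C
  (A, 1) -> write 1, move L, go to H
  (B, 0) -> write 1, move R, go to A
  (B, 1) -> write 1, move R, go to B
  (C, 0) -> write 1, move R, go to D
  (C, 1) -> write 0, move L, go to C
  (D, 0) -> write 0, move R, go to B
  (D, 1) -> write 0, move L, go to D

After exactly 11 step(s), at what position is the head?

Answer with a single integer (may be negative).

Step 1: in state A at pos 0, read 0 -> (A,0)->write 1,move L,goto C. Now: state=C, head=-1, tape[-2..1]=0010 (head:  ^)
Step 2: in state C at pos -1, read 0 -> (C,0)->write 1,move R,goto D. Now: state=D, head=0, tape[-2..1]=0110 (head:   ^)
Step 3: in state D at pos 0, read 1 -> (D,1)->write 0,move L,goto D. Now: state=D, head=-1, tape[-2..1]=0100 (head:  ^)
Step 4: in state D at pos -1, read 1 -> (D,1)->write 0,move L,goto D. Now: state=D, head=-2, tape[-3..1]=00000 (head:  ^)
Step 5: in state D at pos -2, read 0 -> (D,0)->write 0,move R,goto B. Now: state=B, head=-1, tape[-3..1]=00000 (head:   ^)
Step 6: in state B at pos -1, read 0 -> (B,0)->write 1,move R,goto A. Now: state=A, head=0, tape[-3..1]=00100 (head:    ^)
Step 7: in state A at pos 0, read 0 -> (A,0)->write 1,move L,goto C. Now: state=C, head=-1, tape[-3..1]=00110 (head:   ^)
Step 8: in state C at pos -1, read 1 -> (C,1)->write 0,move L,goto C. Now: state=C, head=-2, tape[-3..1]=00010 (head:  ^)
Step 9: in state C at pos -2, read 0 -> (C,0)->write 1,move R,goto D. Now: state=D, head=-1, tape[-3..1]=01010 (head:   ^)
Step 10: in state D at pos -1, read 0 -> (D,0)->write 0,move R,goto B. Now: state=B, head=0, tape[-3..1]=01010 (head:    ^)
Step 11: in state B at pos 0, read 1 -> (B,1)->write 1,move R,goto B. Now: state=B, head=1, tape[-3..2]=010100 (head:     ^)

Answer: 1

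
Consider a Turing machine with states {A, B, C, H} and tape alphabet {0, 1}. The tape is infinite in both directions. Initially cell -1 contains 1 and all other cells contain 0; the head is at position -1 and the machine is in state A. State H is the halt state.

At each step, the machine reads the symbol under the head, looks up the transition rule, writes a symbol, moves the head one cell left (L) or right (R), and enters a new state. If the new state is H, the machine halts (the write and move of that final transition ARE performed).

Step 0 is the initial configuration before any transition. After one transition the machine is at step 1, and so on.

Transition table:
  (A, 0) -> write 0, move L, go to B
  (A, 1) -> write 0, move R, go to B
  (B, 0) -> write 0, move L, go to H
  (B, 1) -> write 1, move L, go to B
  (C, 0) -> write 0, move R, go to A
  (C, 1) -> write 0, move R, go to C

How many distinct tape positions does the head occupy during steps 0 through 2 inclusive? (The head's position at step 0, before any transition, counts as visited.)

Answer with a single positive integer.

Step 1: in state A at pos -1, read 1 -> (A,1)->write 0,move R,goto B. Now: state=B, head=0, tape[-2..1]=0000 (head:   ^)
Step 2: in state B at pos 0, read 0 -> (B,0)->write 0,move L,goto H. Now: state=H, head=-1, tape[-2..1]=0000 (head:  ^)
Head positions at steps 0..2: starting at -1, distinct positions visited = {-1, 0} -> 2 position(s)

Answer: 2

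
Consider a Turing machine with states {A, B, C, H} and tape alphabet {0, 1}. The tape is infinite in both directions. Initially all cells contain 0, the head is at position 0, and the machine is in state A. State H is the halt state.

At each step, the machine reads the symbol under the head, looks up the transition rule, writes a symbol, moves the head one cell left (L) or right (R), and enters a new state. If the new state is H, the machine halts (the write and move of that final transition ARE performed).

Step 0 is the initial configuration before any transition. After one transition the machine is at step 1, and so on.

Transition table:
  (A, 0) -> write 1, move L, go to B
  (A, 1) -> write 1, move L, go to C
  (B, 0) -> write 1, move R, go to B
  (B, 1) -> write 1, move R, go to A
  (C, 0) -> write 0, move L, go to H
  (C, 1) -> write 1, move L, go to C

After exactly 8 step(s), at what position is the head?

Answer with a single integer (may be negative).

Answer: -2

Derivation:
Step 1: in state A at pos 0, read 0 -> (A,0)->write 1,move L,goto B. Now: state=B, head=-1, tape[-2..1]=0010 (head:  ^)
Step 2: in state B at pos -1, read 0 -> (B,0)->write 1,move R,goto B. Now: state=B, head=0, tape[-2..1]=0110 (head:   ^)
Step 3: in state B at pos 0, read 1 -> (B,1)->write 1,move R,goto A. Now: state=A, head=1, tape[-2..2]=01100 (head:    ^)
Step 4: in state A at pos 1, read 0 -> (A,0)->write 1,move L,goto B. Now: state=B, head=0, tape[-2..2]=01110 (head:   ^)
Step 5: in state B at pos 0, read 1 -> (B,1)->write 1,move R,goto A. Now: state=A, head=1, tape[-2..2]=01110 (head:    ^)
Step 6: in state A at pos 1, read 1 -> (A,1)->write 1,move L,goto C. Now: state=C, head=0, tape[-2..2]=01110 (head:   ^)
Step 7: in state C at pos 0, read 1 -> (C,1)->write 1,move L,goto C. Now: state=C, head=-1, tape[-2..2]=01110 (head:  ^)
Step 8: in state C at pos -1, read 1 -> (C,1)->write 1,move L,goto C. Now: state=C, head=-2, tape[-3..2]=001110 (head:  ^)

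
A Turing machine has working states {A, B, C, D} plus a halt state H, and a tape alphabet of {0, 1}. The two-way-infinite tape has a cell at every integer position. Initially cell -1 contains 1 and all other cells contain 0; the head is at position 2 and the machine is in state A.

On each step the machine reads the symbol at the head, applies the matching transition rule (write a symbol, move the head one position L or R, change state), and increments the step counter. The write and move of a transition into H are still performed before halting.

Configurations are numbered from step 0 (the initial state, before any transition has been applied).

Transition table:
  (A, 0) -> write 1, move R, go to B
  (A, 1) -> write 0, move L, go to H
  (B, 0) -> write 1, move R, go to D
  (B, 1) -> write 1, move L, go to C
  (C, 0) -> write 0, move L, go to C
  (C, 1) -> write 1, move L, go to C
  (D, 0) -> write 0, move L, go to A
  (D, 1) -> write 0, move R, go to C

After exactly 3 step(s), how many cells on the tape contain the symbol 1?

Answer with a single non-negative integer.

Step 1: in state A at pos 2, read 0 -> (A,0)->write 1,move R,goto B. Now: state=B, head=3, tape[-2..4]=0100100 (head:      ^)
Step 2: in state B at pos 3, read 0 -> (B,0)->write 1,move R,goto D. Now: state=D, head=4, tape[-2..5]=01001100 (head:       ^)
Step 3: in state D at pos 4, read 0 -> (D,0)->write 0,move L,goto A. Now: state=A, head=3, tape[-2..5]=01001100 (head:      ^)
Cells containing 1 after step 3: {-1, 2, 3} -> 3 cell(s)

Answer: 3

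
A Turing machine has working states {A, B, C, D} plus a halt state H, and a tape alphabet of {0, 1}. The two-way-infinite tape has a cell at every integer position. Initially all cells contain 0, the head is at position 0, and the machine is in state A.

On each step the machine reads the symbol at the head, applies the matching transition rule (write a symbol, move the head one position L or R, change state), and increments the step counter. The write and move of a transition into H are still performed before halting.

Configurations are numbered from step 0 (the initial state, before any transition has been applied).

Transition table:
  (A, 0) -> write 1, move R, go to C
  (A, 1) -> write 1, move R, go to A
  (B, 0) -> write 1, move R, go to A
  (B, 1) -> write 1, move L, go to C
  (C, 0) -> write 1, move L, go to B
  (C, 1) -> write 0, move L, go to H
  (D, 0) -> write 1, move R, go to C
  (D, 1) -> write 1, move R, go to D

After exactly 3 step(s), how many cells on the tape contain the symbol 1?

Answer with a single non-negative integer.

Answer: 2

Derivation:
Step 1: in state A at pos 0, read 0 -> (A,0)->write 1,move R,goto C. Now: state=C, head=1, tape[-1..2]=0100 (head:   ^)
Step 2: in state C at pos 1, read 0 -> (C,0)->write 1,move L,goto B. Now: state=B, head=0, tape[-1..2]=0110 (head:  ^)
Step 3: in state B at pos 0, read 1 -> (B,1)->write 1,move L,goto C. Now: state=C, head=-1, tape[-2..2]=00110 (head:  ^)
Cells containing 1 after step 3: {0, 1} -> 2 cell(s)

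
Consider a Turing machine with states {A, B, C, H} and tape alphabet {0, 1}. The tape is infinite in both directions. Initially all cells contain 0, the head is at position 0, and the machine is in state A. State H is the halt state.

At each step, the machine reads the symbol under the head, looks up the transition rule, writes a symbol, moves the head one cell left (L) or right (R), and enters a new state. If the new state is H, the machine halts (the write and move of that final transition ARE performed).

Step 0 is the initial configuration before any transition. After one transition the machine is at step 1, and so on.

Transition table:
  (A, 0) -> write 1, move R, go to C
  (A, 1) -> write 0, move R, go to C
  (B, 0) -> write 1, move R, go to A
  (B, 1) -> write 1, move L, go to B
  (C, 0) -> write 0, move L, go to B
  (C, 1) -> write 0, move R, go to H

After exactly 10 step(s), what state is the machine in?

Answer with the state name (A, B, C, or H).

Answer: B

Derivation:
Step 1: in state A at pos 0, read 0 -> (A,0)->write 1,move R,goto C. Now: state=C, head=1, tape[-1..2]=0100 (head:   ^)
Step 2: in state C at pos 1, read 0 -> (C,0)->write 0,move L,goto B. Now: state=B, head=0, tape[-1..2]=0100 (head:  ^)
Step 3: in state B at pos 0, read 1 -> (B,1)->write 1,move L,goto B. Now: state=B, head=-1, tape[-2..2]=00100 (head:  ^)
Step 4: in state B at pos -1, read 0 -> (B,0)->write 1,move R,goto A. Now: state=A, head=0, tape[-2..2]=01100 (head:   ^)
Step 5: in state A at pos 0, read 1 -> (A,1)->write 0,move R,goto C. Now: state=C, head=1, tape[-2..2]=01000 (head:    ^)
Step 6: in state C at pos 1, read 0 -> (C,0)->write 0,move L,goto B. Now: state=B, head=0, tape[-2..2]=01000 (head:   ^)
Step 7: in state B at pos 0, read 0 -> (B,0)->write 1,move R,goto A. Now: state=A, head=1, tape[-2..2]=01100 (head:    ^)
Step 8: in state A at pos 1, read 0 -> (A,0)->write 1,move R,goto C. Now: state=C, head=2, tape[-2..3]=011100 (head:     ^)
Step 9: in state C at pos 2, read 0 -> (C,0)->write 0,move L,goto B. Now: state=B, head=1, tape[-2..3]=011100 (head:    ^)
Step 10: in state B at pos 1, read 1 -> (B,1)->write 1,move L,goto B. Now: state=B, head=0, tape[-2..3]=011100 (head:   ^)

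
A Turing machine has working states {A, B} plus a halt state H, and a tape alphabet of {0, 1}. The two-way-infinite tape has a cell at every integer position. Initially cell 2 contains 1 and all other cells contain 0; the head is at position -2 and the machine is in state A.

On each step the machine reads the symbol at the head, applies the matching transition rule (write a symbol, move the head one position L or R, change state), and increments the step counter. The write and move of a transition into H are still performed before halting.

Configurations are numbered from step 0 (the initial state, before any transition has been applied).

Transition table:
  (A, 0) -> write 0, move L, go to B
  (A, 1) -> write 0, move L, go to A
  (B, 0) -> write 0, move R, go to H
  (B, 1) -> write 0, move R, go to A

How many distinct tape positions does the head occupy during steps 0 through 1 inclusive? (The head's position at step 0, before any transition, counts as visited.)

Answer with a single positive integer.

Step 1: in state A at pos -2, read 0 -> (A,0)->write 0,move L,goto B. Now: state=B, head=-3, tape[-4..3]=00000010 (head:  ^)
Head positions at steps 0..1: starting at -2, distinct positions visited = {-3, -2} -> 2 position(s)

Answer: 2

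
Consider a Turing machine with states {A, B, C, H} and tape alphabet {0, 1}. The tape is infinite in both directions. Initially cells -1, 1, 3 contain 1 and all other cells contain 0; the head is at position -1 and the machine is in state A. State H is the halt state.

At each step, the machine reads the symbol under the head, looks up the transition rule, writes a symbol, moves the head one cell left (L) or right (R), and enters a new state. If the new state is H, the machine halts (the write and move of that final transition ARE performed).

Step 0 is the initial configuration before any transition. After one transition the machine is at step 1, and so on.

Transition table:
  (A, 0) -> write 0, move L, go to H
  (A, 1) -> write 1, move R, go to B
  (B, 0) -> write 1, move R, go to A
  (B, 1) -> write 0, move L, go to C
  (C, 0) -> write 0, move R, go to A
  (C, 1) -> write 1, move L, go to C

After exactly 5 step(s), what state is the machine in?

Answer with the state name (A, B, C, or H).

Answer: B

Derivation:
Step 1: in state A at pos -1, read 1 -> (A,1)->write 1,move R,goto B. Now: state=B, head=0, tape[-2..4]=0101010 (head:   ^)
Step 2: in state B at pos 0, read 0 -> (B,0)->write 1,move R,goto A. Now: state=A, head=1, tape[-2..4]=0111010 (head:    ^)
Step 3: in state A at pos 1, read 1 -> (A,1)->write 1,move R,goto B. Now: state=B, head=2, tape[-2..4]=0111010 (head:     ^)
Step 4: in state B at pos 2, read 0 -> (B,0)->write 1,move R,goto A. Now: state=A, head=3, tape[-2..4]=0111110 (head:      ^)
Step 5: in state A at pos 3, read 1 -> (A,1)->write 1,move R,goto B. Now: state=B, head=4, tape[-2..5]=01111100 (head:       ^)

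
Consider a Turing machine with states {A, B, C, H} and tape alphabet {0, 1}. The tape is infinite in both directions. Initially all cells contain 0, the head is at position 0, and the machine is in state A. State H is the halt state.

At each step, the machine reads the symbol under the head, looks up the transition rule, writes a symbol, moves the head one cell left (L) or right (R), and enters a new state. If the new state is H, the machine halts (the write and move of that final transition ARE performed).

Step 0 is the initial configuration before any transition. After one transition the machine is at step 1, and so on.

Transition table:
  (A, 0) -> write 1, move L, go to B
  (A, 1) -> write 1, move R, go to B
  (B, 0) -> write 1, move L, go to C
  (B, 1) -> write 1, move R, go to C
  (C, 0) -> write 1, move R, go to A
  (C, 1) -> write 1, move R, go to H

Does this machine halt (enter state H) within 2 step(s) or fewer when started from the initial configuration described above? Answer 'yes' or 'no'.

Step 1: in state A at pos 0, read 0 -> (A,0)->write 1,move L,goto B. Now: state=B, head=-1, tape[-2..1]=0010 (head:  ^)
Step 2: in state B at pos -1, read 0 -> (B,0)->write 1,move L,goto C. Now: state=C, head=-2, tape[-3..1]=00110 (head:  ^)
After 2 step(s): state = C (not H) -> not halted within 2 -> no

Answer: no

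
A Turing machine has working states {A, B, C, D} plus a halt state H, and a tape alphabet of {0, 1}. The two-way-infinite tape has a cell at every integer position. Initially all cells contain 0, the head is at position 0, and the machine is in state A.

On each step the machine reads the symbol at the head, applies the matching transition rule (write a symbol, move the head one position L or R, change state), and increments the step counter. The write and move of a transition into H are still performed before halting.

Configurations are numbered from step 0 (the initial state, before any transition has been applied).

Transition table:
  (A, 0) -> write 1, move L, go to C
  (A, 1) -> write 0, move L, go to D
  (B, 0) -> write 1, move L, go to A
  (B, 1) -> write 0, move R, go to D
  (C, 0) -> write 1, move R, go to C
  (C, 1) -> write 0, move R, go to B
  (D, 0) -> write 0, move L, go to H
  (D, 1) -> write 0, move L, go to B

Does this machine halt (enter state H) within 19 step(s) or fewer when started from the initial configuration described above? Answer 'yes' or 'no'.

Step 1: in state A at pos 0, read 0 -> (A,0)->write 1,move L,goto C. Now: state=C, head=-1, tape[-2..1]=0010 (head:  ^)
Step 2: in state C at pos -1, read 0 -> (C,0)->write 1,move R,goto C. Now: state=C, head=0, tape[-2..1]=0110 (head:   ^)
Step 3: in state C at pos 0, read 1 -> (C,1)->write 0,move R,goto B. Now: state=B, head=1, tape[-2..2]=01000 (head:    ^)
Step 4: in state B at pos 1, read 0 -> (B,0)->write 1,move L,goto A. Now: state=A, head=0, tape[-2..2]=01010 (head:   ^)
Step 5: in state A at pos 0, read 0 -> (A,0)->write 1,move L,goto C. Now: state=C, head=-1, tape[-2..2]=01110 (head:  ^)
Step 6: in state C at pos -1, read 1 -> (C,1)->write 0,move R,goto B. Now: state=B, head=0, tape[-2..2]=00110 (head:   ^)
Step 7: in state B at pos 0, read 1 -> (B,1)->write 0,move R,goto D. Now: state=D, head=1, tape[-2..2]=00010 (head:    ^)
Step 8: in state D at pos 1, read 1 -> (D,1)->write 0,move L,goto B. Now: state=B, head=0, tape[-2..2]=00000 (head:   ^)
Step 9: in state B at pos 0, read 0 -> (B,0)->write 1,move L,goto A. Now: state=A, head=-1, tape[-2..2]=00100 (head:  ^)
Step 10: in state A at pos -1, read 0 -> (A,0)->write 1,move L,goto C. Now: state=C, head=-2, tape[-3..2]=001100 (head:  ^)
Step 11: in state C at pos -2, read 0 -> (C,0)->write 1,move R,goto C. Now: state=C, head=-1, tape[-3..2]=011100 (head:   ^)
Step 12: in state C at pos -1, read 1 -> (C,1)->write 0,move R,goto B. Now: state=B, head=0, tape[-3..2]=010100 (head:    ^)
Step 13: in state B at pos 0, read 1 -> (B,1)->write 0,move R,goto D. Now: state=D, head=1, tape[-3..2]=010000 (head:     ^)
Step 14: in state D at pos 1, read 0 -> (D,0)->write 0,move L,goto H. Now: state=H, head=0, tape[-3..2]=010000 (head:    ^)
State H reached at step 14; 14 <= 19 -> yes

Answer: yes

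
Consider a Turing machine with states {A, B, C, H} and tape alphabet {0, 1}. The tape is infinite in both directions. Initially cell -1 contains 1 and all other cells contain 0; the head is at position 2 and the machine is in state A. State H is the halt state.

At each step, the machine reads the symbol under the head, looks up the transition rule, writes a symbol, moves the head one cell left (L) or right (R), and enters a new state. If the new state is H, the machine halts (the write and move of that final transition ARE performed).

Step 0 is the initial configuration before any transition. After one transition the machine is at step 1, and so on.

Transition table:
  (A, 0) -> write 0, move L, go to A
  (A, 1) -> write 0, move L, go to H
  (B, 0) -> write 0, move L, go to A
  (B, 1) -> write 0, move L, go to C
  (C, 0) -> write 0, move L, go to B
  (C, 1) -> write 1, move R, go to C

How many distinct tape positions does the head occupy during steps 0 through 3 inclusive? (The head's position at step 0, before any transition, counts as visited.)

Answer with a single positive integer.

Answer: 4

Derivation:
Step 1: in state A at pos 2, read 0 -> (A,0)->write 0,move L,goto A. Now: state=A, head=1, tape[-2..3]=010000 (head:    ^)
Step 2: in state A at pos 1, read 0 -> (A,0)->write 0,move L,goto A. Now: state=A, head=0, tape[-2..3]=010000 (head:   ^)
Step 3: in state A at pos 0, read 0 -> (A,0)->write 0,move L,goto A. Now: state=A, head=-1, tape[-2..3]=010000 (head:  ^)
Head positions at steps 0..3: starting at 2, distinct positions visited = {-1, 0, 1, 2} -> 4 position(s)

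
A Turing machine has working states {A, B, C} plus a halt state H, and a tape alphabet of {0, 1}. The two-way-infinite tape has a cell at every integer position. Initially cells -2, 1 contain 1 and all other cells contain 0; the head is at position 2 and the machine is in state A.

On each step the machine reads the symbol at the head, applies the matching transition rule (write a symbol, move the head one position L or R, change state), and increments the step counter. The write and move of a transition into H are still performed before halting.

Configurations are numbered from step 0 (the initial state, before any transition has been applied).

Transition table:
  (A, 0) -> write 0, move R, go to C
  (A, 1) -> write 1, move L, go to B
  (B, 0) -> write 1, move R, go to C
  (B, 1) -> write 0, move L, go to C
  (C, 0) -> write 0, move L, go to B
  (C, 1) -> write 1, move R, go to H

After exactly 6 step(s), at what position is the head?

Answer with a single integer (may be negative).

Answer: 2

Derivation:
Step 1: in state A at pos 2, read 0 -> (A,0)->write 0,move R,goto C. Now: state=C, head=3, tape[-3..4]=01001000 (head:       ^)
Step 2: in state C at pos 3, read 0 -> (C,0)->write 0,move L,goto B. Now: state=B, head=2, tape[-3..4]=01001000 (head:      ^)
Step 3: in state B at pos 2, read 0 -> (B,0)->write 1,move R,goto C. Now: state=C, head=3, tape[-3..4]=01001100 (head:       ^)
Step 4: in state C at pos 3, read 0 -> (C,0)->write 0,move L,goto B. Now: state=B, head=2, tape[-3..4]=01001100 (head:      ^)
Step 5: in state B at pos 2, read 1 -> (B,1)->write 0,move L,goto C. Now: state=C, head=1, tape[-3..4]=01001000 (head:     ^)
Step 6: in state C at pos 1, read 1 -> (C,1)->write 1,move R,goto H. Now: state=H, head=2, tape[-3..4]=01001000 (head:      ^)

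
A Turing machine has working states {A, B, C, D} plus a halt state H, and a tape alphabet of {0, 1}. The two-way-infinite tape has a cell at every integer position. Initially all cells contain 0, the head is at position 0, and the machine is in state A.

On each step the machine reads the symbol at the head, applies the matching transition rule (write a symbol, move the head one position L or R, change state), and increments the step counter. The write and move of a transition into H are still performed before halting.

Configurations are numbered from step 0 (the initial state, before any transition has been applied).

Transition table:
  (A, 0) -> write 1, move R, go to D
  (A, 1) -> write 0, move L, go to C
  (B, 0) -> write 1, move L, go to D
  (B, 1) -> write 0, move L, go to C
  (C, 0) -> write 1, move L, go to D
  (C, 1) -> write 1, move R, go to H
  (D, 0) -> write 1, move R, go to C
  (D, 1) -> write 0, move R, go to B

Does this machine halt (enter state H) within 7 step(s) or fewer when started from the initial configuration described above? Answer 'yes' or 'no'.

Answer: no

Derivation:
Step 1: in state A at pos 0, read 0 -> (A,0)->write 1,move R,goto D. Now: state=D, head=1, tape[-1..2]=0100 (head:   ^)
Step 2: in state D at pos 1, read 0 -> (D,0)->write 1,move R,goto C. Now: state=C, head=2, tape[-1..3]=01100 (head:    ^)
Step 3: in state C at pos 2, read 0 -> (C,0)->write 1,move L,goto D. Now: state=D, head=1, tape[-1..3]=01110 (head:   ^)
Step 4: in state D at pos 1, read 1 -> (D,1)->write 0,move R,goto B. Now: state=B, head=2, tape[-1..3]=01010 (head:    ^)
Step 5: in state B at pos 2, read 1 -> (B,1)->write 0,move L,goto C. Now: state=C, head=1, tape[-1..3]=01000 (head:   ^)
Step 6: in state C at pos 1, read 0 -> (C,0)->write 1,move L,goto D. Now: state=D, head=0, tape[-1..3]=01100 (head:  ^)
Step 7: in state D at pos 0, read 1 -> (D,1)->write 0,move R,goto B. Now: state=B, head=1, tape[-1..3]=00100 (head:   ^)
After 7 step(s): state = B (not H) -> not halted within 7 -> no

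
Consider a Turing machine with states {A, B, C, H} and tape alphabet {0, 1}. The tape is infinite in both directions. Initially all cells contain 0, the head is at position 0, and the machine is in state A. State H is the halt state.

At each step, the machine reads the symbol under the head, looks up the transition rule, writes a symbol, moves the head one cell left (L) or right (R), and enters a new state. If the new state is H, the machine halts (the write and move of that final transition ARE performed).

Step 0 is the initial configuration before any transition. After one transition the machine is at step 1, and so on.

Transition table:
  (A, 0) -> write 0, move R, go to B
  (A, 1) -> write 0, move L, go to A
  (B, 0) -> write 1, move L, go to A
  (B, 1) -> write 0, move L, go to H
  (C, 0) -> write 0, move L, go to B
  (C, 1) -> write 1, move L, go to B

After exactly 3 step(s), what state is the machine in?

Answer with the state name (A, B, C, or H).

Step 1: in state A at pos 0, read 0 -> (A,0)->write 0,move R,goto B. Now: state=B, head=1, tape[-1..2]=0000 (head:   ^)
Step 2: in state B at pos 1, read 0 -> (B,0)->write 1,move L,goto A. Now: state=A, head=0, tape[-1..2]=0010 (head:  ^)
Step 3: in state A at pos 0, read 0 -> (A,0)->write 0,move R,goto B. Now: state=B, head=1, tape[-1..2]=0010 (head:   ^)

Answer: B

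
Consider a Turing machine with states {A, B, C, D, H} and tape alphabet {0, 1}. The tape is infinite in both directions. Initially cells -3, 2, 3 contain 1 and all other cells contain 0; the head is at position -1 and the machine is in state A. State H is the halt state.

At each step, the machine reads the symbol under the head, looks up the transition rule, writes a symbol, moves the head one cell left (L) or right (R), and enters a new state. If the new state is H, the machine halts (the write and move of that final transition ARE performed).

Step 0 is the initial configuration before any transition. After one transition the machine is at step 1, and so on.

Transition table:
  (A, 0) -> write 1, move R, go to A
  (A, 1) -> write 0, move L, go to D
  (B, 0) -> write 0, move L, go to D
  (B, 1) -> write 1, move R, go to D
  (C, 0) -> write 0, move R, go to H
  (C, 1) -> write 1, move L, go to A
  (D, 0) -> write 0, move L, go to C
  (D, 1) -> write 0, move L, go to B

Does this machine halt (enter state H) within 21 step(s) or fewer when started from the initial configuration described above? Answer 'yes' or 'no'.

Answer: yes

Derivation:
Step 1: in state A at pos -1, read 0 -> (A,0)->write 1,move R,goto A. Now: state=A, head=0, tape[-4..4]=010100110 (head:     ^)
Step 2: in state A at pos 0, read 0 -> (A,0)->write 1,move R,goto A. Now: state=A, head=1, tape[-4..4]=010110110 (head:      ^)
Step 3: in state A at pos 1, read 0 -> (A,0)->write 1,move R,goto A. Now: state=A, head=2, tape[-4..4]=010111110 (head:       ^)
Step 4: in state A at pos 2, read 1 -> (A,1)->write 0,move L,goto D. Now: state=D, head=1, tape[-4..4]=010111010 (head:      ^)
Step 5: in state D at pos 1, read 1 -> (D,1)->write 0,move L,goto B. Now: state=B, head=0, tape[-4..4]=010110010 (head:     ^)
Step 6: in state B at pos 0, read 1 -> (B,1)->write 1,move R,goto D. Now: state=D, head=1, tape[-4..4]=010110010 (head:      ^)
Step 7: in state D at pos 1, read 0 -> (D,0)->write 0,move L,goto C. Now: state=C, head=0, tape[-4..4]=010110010 (head:     ^)
Step 8: in state C at pos 0, read 1 -> (C,1)->write 1,move L,goto A. Now: state=A, head=-1, tape[-4..4]=010110010 (head:    ^)
Step 9: in state A at pos -1, read 1 -> (A,1)->write 0,move L,goto D. Now: state=D, head=-2, tape[-4..4]=010010010 (head:   ^)
Step 10: in state D at pos -2, read 0 -> (D,0)->write 0,move L,goto C. Now: state=C, head=-3, tape[-4..4]=010010010 (head:  ^)
Step 11: in state C at pos -3, read 1 -> (C,1)->write 1,move L,goto A. Now: state=A, head=-4, tape[-5..4]=0010010010 (head:  ^)
Step 12: in state A at pos -4, read 0 -> (A,0)->write 1,move R,goto A. Now: state=A, head=-3, tape[-5..4]=0110010010 (head:   ^)
Step 13: in state A at pos -3, read 1 -> (A,1)->write 0,move L,goto D. Now: state=D, head=-4, tape[-5..4]=0100010010 (head:  ^)
Step 14: in state D at pos -4, read 1 -> (D,1)->write 0,move L,goto B. Now: state=B, head=-5, tape[-6..4]=00000010010 (head:  ^)
Step 15: in state B at pos -5, read 0 -> (B,0)->write 0,move L,goto D. Now: state=D, head=-6, tape[-7..4]=000000010010 (head:  ^)
Step 16: in state D at pos -6, read 0 -> (D,0)->write 0,move L,goto C. Now: state=C, head=-7, tape[-8..4]=0000000010010 (head:  ^)
Step 17: in state C at pos -7, read 0 -> (C,0)->write 0,move R,goto H. Now: state=H, head=-6, tape[-8..4]=0000000010010 (head:   ^)
State H reached at step 17; 17 <= 21 -> yes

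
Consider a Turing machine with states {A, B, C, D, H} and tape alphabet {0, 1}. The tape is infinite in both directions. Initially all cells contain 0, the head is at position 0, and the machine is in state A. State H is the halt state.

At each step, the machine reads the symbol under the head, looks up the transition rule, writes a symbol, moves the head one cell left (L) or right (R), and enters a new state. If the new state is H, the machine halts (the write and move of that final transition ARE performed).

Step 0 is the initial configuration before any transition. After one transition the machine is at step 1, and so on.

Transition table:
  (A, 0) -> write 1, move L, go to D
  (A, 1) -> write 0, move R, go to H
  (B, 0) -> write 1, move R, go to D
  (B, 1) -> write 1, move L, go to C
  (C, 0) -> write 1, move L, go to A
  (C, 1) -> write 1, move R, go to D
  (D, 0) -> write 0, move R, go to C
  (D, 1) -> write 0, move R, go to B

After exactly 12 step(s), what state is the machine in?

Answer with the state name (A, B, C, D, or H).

Answer: D

Derivation:
Step 1: in state A at pos 0, read 0 -> (A,0)->write 1,move L,goto D. Now: state=D, head=-1, tape[-2..1]=0010 (head:  ^)
Step 2: in state D at pos -1, read 0 -> (D,0)->write 0,move R,goto C. Now: state=C, head=0, tape[-2..1]=0010 (head:   ^)
Step 3: in state C at pos 0, read 1 -> (C,1)->write 1,move R,goto D. Now: state=D, head=1, tape[-2..2]=00100 (head:    ^)
Step 4: in state D at pos 1, read 0 -> (D,0)->write 0,move R,goto C. Now: state=C, head=2, tape[-2..3]=001000 (head:     ^)
Step 5: in state C at pos 2, read 0 -> (C,0)->write 1,move L,goto A. Now: state=A, head=1, tape[-2..3]=001010 (head:    ^)
Step 6: in state A at pos 1, read 0 -> (A,0)->write 1,move L,goto D. Now: state=D, head=0, tape[-2..3]=001110 (head:   ^)
Step 7: in state D at pos 0, read 1 -> (D,1)->write 0,move R,goto B. Now: state=B, head=1, tape[-2..3]=000110 (head:    ^)
Step 8: in state B at pos 1, read 1 -> (B,1)->write 1,move L,goto C. Now: state=C, head=0, tape[-2..3]=000110 (head:   ^)
Step 9: in state C at pos 0, read 0 -> (C,0)->write 1,move L,goto A. Now: state=A, head=-1, tape[-2..3]=001110 (head:  ^)
Step 10: in state A at pos -1, read 0 -> (A,0)->write 1,move L,goto D. Now: state=D, head=-2, tape[-3..3]=0011110 (head:  ^)
Step 11: in state D at pos -2, read 0 -> (D,0)->write 0,move R,goto C. Now: state=C, head=-1, tape[-3..3]=0011110 (head:   ^)
Step 12: in state C at pos -1, read 1 -> (C,1)->write 1,move R,goto D. Now: state=D, head=0, tape[-3..3]=0011110 (head:    ^)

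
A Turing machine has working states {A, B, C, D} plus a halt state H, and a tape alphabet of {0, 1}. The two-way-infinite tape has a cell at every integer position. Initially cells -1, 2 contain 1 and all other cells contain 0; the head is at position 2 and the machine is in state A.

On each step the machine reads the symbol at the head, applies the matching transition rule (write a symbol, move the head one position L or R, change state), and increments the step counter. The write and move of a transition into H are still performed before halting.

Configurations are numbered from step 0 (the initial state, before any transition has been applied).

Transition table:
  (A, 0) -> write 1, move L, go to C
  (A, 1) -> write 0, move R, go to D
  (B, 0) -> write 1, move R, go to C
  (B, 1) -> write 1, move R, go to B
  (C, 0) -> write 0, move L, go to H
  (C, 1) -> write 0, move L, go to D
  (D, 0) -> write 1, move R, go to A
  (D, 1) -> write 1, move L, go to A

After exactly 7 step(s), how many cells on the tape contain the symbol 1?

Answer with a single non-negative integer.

Step 1: in state A at pos 2, read 1 -> (A,1)->write 0,move R,goto D. Now: state=D, head=3, tape[-2..4]=0100000 (head:      ^)
Step 2: in state D at pos 3, read 0 -> (D,0)->write 1,move R,goto A. Now: state=A, head=4, tape[-2..5]=01000100 (head:       ^)
Step 3: in state A at pos 4, read 0 -> (A,0)->write 1,move L,goto C. Now: state=C, head=3, tape[-2..5]=01000110 (head:      ^)
Step 4: in state C at pos 3, read 1 -> (C,1)->write 0,move L,goto D. Now: state=D, head=2, tape[-2..5]=01000010 (head:     ^)
Step 5: in state D at pos 2, read 0 -> (D,0)->write 1,move R,goto A. Now: state=A, head=3, tape[-2..5]=01001010 (head:      ^)
Step 6: in state A at pos 3, read 0 -> (A,0)->write 1,move L,goto C. Now: state=C, head=2, tape[-2..5]=01001110 (head:     ^)
Step 7: in state C at pos 2, read 1 -> (C,1)->write 0,move L,goto D. Now: state=D, head=1, tape[-2..5]=01000110 (head:    ^)
Cells containing 1 after step 7: {-1, 3, 4} -> 3 cell(s)

Answer: 3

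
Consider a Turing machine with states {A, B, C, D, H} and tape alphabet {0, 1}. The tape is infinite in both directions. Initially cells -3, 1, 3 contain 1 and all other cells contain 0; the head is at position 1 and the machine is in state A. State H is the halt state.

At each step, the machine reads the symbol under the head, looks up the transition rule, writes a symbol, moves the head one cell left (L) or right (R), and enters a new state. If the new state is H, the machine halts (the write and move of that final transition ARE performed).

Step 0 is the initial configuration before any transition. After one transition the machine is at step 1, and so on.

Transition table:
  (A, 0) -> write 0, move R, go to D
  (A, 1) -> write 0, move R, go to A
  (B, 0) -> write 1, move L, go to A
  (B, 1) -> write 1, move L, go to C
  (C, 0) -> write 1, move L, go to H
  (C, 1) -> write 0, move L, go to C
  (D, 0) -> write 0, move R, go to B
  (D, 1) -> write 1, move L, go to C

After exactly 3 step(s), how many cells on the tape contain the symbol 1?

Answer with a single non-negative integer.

Step 1: in state A at pos 1, read 1 -> (A,1)->write 0,move R,goto A. Now: state=A, head=2, tape[-4..4]=010000010 (head:       ^)
Step 2: in state A at pos 2, read 0 -> (A,0)->write 0,move R,goto D. Now: state=D, head=3, tape[-4..4]=010000010 (head:        ^)
Step 3: in state D at pos 3, read 1 -> (D,1)->write 1,move L,goto C. Now: state=C, head=2, tape[-4..4]=010000010 (head:       ^)
Cells containing 1 after step 3: {-3, 3} -> 2 cell(s)

Answer: 2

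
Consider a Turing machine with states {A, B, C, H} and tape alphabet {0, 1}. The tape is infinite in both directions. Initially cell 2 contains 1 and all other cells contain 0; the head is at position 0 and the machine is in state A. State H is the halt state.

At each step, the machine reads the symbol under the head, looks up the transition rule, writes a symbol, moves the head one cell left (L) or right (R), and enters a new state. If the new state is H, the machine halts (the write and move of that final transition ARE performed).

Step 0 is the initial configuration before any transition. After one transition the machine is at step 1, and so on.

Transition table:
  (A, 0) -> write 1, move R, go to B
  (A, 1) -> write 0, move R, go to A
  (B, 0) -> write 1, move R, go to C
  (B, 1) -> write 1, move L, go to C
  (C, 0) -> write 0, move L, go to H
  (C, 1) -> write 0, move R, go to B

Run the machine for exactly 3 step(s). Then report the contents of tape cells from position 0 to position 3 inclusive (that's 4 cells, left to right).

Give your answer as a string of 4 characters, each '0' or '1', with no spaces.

Answer: 1100

Derivation:
Step 1: in state A at pos 0, read 0 -> (A,0)->write 1,move R,goto B. Now: state=B, head=1, tape[-1..3]=01010 (head:   ^)
Step 2: in state B at pos 1, read 0 -> (B,0)->write 1,move R,goto C. Now: state=C, head=2, tape[-1..3]=01110 (head:    ^)
Step 3: in state C at pos 2, read 1 -> (C,1)->write 0,move R,goto B. Now: state=B, head=3, tape[-1..4]=011000 (head:     ^)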